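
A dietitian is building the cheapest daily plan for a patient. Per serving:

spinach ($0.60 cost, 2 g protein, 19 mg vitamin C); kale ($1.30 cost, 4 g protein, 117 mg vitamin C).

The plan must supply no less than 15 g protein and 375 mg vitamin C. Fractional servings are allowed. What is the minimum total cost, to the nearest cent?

$4.79

This is a tiny linear program; its minimum lies at a vertex of the feasible set. List the vertices and price them.
spinach only: max(15/2, 375/19) = 19.74 servings → $11.84.
kale only: max(15/4, 375/117) = 3.75 servings → $4.88.
spinach + kale with both tight: 1.614 servings and 2.943 servings → $4.79.
The minimum over all feasible corners is $4.79.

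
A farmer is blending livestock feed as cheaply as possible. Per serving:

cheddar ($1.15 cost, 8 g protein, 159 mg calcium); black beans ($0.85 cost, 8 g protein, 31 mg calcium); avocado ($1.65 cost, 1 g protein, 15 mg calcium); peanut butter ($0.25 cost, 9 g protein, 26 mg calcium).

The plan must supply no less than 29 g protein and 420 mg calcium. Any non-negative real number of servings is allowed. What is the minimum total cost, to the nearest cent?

$3.10

An LP optimum is at a vertex; with two nutrient constraints at most two foods are used. Check each candidate.
cheddar only: max(29/8, 420/159) = 3.625 servings → $4.17.
black beans only: max(29/8, 420/31) = 13.55 servings → $11.52.
avocado only: max(29/1, 420/15) = 29 servings → $47.85.
peanut butter only: max(29/9, 420/26) = 16.15 servings → $4.04.
cheddar + black beans with both tight: 2.403 servings and 1.222 servings → $3.80.
cheddar + avocado with both targets exact would need a negative amount; discard.
cheddar + peanut butter with both tight: 2.474 servings and 1.023 servings → $3.10.
black beans + avocado with both tight: 0.1685 servings and 27.65 servings → $45.77.
black beans + peanut butter: the both-tight solution has a negative serving — not a feasible corner.
avocado + peanut butter with both tight: 27.76 servings and 0.1376 servings → $45.84.
The minimum over all feasible corners is $3.10.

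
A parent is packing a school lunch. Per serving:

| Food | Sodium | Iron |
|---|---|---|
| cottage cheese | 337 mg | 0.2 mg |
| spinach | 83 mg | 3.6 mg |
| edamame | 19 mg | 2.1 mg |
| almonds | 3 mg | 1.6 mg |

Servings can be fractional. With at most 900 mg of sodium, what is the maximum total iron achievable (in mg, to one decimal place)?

480.0 mg

Iron per mg sodium: almonds 0.5333, edamame 0.1105, spinach 0.04337, cottage cheese 0.0005935.
With no serving limits, spend the whole sodium allowance on almonds: 900 mg / 3 mg × 1.6 mg = 480.0 mg.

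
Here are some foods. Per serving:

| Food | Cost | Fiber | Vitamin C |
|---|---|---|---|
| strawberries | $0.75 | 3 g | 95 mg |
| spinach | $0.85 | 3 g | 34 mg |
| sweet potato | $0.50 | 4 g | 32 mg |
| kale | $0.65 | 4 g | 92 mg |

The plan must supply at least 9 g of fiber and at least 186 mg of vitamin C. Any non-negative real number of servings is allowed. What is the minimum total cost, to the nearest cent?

Two binding constraints pin down two serving amounts, so the optimal mix uses at most two foods. The candidates are each food alone (scaled to the tighter of fiber/vitamin C) and each pair with both constraints tight.
strawberries only: max(9/3, 186/95) = 3 servings → $2.25.
spinach only: max(9/3, 186/34) = 5.471 servings → $4.65.
sweet potato only: max(9/4, 186/32) = 5.812 servings → $2.91.
kale only: max(9/4, 186/92) = 2.25 servings → $1.46.
strawberries + spinach with both tight: 1.377 servings and 1.623 servings → $2.41.
strawberries + sweet potato with both tight: 1.606 servings and 1.046 servings → $1.73.
strawberries + kale: the both-tight solution has a negative serving — not a feasible corner.
spinach + sweet potato with both targets exact would need a negative amount; discard.
spinach + kale with both tight: 0.6 servings and 1.8 servings → $1.68.
sweet potato + kale with both tight: 0.35 servings and 1.9 servings → $1.41.
Cheapest feasible corner: $1.41.

$1.41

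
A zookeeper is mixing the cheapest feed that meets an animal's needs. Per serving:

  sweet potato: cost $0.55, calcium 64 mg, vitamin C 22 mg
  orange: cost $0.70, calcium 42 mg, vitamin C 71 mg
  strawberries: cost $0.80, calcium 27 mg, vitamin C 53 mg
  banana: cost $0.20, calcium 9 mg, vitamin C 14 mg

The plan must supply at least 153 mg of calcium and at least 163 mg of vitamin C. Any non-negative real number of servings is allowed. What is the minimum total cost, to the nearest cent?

A basic optimal solution has at most two foods positive. Try each food alone and each pair with both targets met exactly.
sweet potato only: max(153/64, 163/22) = 7.409 servings → $4.08.
orange only: max(153/42, 163/71) = 3.643 servings → $2.55.
strawberries only: max(153/27, 163/53) = 5.667 servings → $4.53.
banana only: max(153/9, 163/14) = 17 servings → $3.40.
sweet potato + orange with both tight: 1.11 servings and 1.952 servings → $1.98.
sweet potato + strawberries with both tight: 1.325 servings and 2.525 servings → $2.75.
sweet potato + banana with both tight: 0.967 servings and 10.12 servings → $2.56.
orange + strawberries with both targets exact would need a negative amount; discard.
orange + banana: the both-tight solution has a negative serving — not a feasible corner.
strawberries + banana with both targets exact would need a negative amount; discard.
Cheapest feasible corner: $1.98.

$1.98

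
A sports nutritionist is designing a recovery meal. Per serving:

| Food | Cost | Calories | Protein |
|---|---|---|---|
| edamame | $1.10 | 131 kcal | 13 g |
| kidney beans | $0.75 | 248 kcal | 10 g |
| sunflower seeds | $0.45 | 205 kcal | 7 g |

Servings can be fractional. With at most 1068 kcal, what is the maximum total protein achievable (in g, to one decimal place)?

106.0 g

Protein per kcal: edamame 0.09924, kidney beans 0.04032, sunflower seeds 0.03415.
With no serving limits, spend the whole calories allowance on edamame: 1068 kcal / 131 kcal × 13 g = 106.0 g.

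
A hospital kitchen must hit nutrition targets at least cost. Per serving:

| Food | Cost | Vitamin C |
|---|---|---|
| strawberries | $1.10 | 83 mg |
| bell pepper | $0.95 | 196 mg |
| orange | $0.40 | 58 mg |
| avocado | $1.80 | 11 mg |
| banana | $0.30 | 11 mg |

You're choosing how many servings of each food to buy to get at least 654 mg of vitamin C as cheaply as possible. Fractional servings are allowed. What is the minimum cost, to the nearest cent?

$3.17

Cost per mg of vitamin C: bell pepper $0.0048, orange $0.0069, strawberries $0.0133, banana $0.0273, avocado $0.1636.
With no serving limits, use only bell pepper: 654 mg / 196 mg = 3.337 servings × $0.95 = $3.17.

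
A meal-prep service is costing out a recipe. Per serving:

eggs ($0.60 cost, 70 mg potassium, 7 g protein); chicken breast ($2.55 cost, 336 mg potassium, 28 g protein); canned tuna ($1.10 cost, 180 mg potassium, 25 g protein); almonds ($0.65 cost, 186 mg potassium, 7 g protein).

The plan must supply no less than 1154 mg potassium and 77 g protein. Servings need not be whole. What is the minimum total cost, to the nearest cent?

$4.90

Minimising a linear cost over {potassium ≥ 1154, protein ≥ 77, servings ≥ 0} — the optimum is at a vertex, using one or two foods.
eggs only: max(1154/70, 77/7) = 16.49 servings → $9.89.
chicken breast only: max(1154/336, 77/28) = 3.435 servings → $8.76.
canned tuna only: max(1154/180, 77/25) = 6.411 servings → $7.05.
almonds only: max(1154/186, 77/7) = 11 servings → $7.15.
eggs + chicken breast: the both-tight solution has a negative serving — not a feasible corner.
eggs + canned tuna with both targets exact would need a negative amount; discard.
eggs + almonds with both tight: 7.69 servings and 3.31 servings → $6.77.
chicken breast + canned tuna: intersection lies outside the first quadrant.
chicken breast + almonds with both tight: 2.186 servings and 2.255 servings → $7.04.
canned tuna + almonds with both tight: 1.842 servings and 4.422 servings → $4.90.
So the least-cost plan costs $4.90.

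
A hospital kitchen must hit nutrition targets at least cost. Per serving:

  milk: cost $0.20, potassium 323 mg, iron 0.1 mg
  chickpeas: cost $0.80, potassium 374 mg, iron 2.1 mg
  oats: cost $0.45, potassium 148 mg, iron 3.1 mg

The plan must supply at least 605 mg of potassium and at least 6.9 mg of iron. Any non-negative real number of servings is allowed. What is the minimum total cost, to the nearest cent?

Minimising a linear cost over {potassium ≥ 605, iron ≥ 6.9, servings ≥ 0} — the optimum is at a vertex, using one or two foods.
milk only: max(605/323, 6.9/0.1) = 69 servings → $13.80.
chickpeas only: max(605/374, 6.9/2.1) = 3.286 servings → $2.63.
oats only: max(605/148, 6.9/3.1) = 4.088 servings → $1.84.
milk + chickpeas: the both-tight solution has a negative serving — not a feasible corner.
milk + oats with both tight: 0.866 servings and 2.198 servings → $1.16.
chickpeas + oats with both tight: 1.007 servings and 1.544 servings → $1.50.
So the least-cost plan costs $1.16.

$1.16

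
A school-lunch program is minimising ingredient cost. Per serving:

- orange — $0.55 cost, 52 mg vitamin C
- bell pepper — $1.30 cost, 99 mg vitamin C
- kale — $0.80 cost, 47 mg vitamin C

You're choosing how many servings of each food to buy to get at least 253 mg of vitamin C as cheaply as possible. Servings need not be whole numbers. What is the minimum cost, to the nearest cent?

$2.68

Cost per mg of vitamin C: orange $0.0106, bell pepper $0.0131, kale $0.0170.
With no serving limits, use only orange: 253 mg / 52 mg = 4.865 servings × $0.55 = $2.68.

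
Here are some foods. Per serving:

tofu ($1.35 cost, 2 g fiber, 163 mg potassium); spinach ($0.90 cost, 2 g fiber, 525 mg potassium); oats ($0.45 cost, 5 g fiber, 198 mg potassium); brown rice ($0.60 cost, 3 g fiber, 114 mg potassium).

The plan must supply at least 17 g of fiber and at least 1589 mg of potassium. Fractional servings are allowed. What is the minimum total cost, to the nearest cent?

This is a tiny linear program; its minimum lies at a vertex of the feasible set. List the vertices and price them.
tofu only: max(17/2, 1589/163) = 9.748 servings → $13.16.
spinach only: max(17/2, 1589/525) = 8.5 servings → $7.65.
oats only: max(17/5, 1589/198) = 8.025 servings → $3.61.
brown rice only: max(17/3, 1589/114) = 13.94 servings → $8.36.
tofu + spinach with both tight: 7.938 servings and 0.5622 servings → $11.22.
tofu + oats: the both-tight solution has a negative serving — not a feasible corner.
tofu + brown rice: the both-tight solution has a negative serving — not a feasible corner.
spinach + oats with both tight: 2.054 servings and 2.578 servings → $3.01.
spinach + brown rice with both tight: 2.1 servings and 4.267 servings → $4.45.
oats + brown rice: intersection lies outside the first quadrant.
Cheapest feasible corner: $3.01.

$3.01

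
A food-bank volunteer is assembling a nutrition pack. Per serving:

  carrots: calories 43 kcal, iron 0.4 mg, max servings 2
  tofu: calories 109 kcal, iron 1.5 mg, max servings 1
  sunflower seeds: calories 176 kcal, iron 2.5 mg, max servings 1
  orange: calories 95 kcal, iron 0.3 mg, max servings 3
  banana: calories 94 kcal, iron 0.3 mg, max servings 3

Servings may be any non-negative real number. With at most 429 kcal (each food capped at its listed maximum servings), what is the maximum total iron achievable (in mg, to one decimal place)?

Iron per kcal: sunflower seeds 0.0142, tofu 0.01376, carrots 0.009302, banana 0.003191, orange 0.003158.
Take 1 serving of sunflower seeds: uses 176 kcal, +2.5 mg iron (running total 2.5 mg).
Take 1 serving of tofu: uses 109 kcal, +1.5 mg iron (running total 4.0 mg).
Take 2 servings of carrots: uses 86 kcal, +0.8 mg iron (running total 4.8 mg).
Take 0.617 servings of banana: uses 58 kcal, +0.2 mg iron (running total 5.0 mg).
Greedy by best ratio exhausts the calories allowance optimally: 5.0 mg.

5.0 mg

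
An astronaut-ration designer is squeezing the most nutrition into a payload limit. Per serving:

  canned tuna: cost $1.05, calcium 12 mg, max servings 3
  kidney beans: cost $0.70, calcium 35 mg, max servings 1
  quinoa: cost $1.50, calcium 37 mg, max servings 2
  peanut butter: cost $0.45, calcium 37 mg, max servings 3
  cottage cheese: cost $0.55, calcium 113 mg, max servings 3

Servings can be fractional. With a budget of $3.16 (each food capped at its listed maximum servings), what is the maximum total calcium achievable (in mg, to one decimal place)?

Calcium per dollar: cottage cheese 205.5, peanut butter 82.22, kidney beans 50, quinoa 24.67, canned tuna 11.43.
Take 3 servings of cottage cheese: spends $1.65, +339.0 mg calcium (running total 339.0 mg).
Take 3 servings of peanut butter: spends $1.35, +111.0 mg calcium (running total 450.0 mg).
Take 0.2286 servings of kidney beans: spends $0.16, +8.0 mg calcium (running total 458.0 mg).
Filling greedily by calcium-per-dollar is optimal for one linear limit, giving 458.0 mg.

458.0 mg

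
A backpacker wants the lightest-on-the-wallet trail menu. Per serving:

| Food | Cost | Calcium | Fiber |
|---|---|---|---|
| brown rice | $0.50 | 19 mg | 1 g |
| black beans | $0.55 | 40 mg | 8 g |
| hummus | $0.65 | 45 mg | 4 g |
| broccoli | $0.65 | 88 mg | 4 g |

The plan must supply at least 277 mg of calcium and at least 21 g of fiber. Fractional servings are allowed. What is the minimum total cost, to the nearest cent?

$2.39

At the optimum either one food covers both requirements or two foods hit both targets exactly; no other combination can be cheaper.
brown rice only: max(277/19, 21/1) = 21 servings → $10.50.
black beans only: max(277/40, 21/8) = 6.925 servings → $3.81.
hummus only: max(277/45, 21/4) = 6.156 servings → $4.00.
broccoli only: max(277/88, 21/4) = 5.25 servings → $3.41.
brown rice + black beans with both tight: 12.29 servings and 1.089 servings → $6.74.
brown rice + hummus with both tight: 5.258 servings and 3.935 servings → $5.19.
brown rice + broccoli: intersection lies outside the first quadrant.
black beans + hummus: intersection lies outside the first quadrant.
black beans + broccoli with both tight: 1.36 servings and 2.529 servings → $2.39.
hummus + broccoli with both tight: 4.302 servings and 0.9477 servings → $3.41.
The minimum over all feasible corners is $2.39.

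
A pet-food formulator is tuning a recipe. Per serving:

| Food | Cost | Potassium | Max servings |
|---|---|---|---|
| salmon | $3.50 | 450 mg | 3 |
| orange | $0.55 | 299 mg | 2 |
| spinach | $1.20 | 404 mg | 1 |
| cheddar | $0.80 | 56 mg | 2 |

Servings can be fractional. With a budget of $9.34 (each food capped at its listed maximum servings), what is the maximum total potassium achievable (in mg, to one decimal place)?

1907.1 mg

Potassium per dollar: orange 543.6, spinach 336.7, salmon 128.6, cheddar 70.
Take 2 servings of orange: spends $1.10, +598.0 mg potassium (running total 598.0 mg).
Take 1 serving of spinach: spends $1.20, +404.0 mg potassium (running total 1002.0 mg).
Take 2.011 servings of salmon: spends $7.04, +905.1 mg potassium (running total 1907.1 mg).
Greedy by best ratio exhausts the cost allowance optimally: 1907.1 mg.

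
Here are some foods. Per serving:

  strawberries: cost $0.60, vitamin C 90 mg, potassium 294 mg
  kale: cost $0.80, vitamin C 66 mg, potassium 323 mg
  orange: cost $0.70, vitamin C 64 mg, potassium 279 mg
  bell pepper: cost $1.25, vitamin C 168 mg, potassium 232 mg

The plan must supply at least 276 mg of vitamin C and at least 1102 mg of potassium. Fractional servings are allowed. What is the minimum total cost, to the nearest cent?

$2.25

With two linear requirements the optimum uses one or two foods; enumerate the corners.
strawberries only: max(276/90, 1102/294) = 3.748 servings → $2.25.
kale only: max(276/66, 1102/323) = 4.182 servings → $3.35.
orange only: max(276/64, 1102/279) = 4.312 servings → $3.02.
bell pepper only: max(276/168, 1102/232) = 4.75 servings → $5.94.
strawberries + kale with both tight: 1.698 servings and 1.866 servings → $2.51.
strawberries + orange with both tight: 1.029 servings and 2.866 servings → $2.62.
strawberries + bell pepper: intersection lies outside the first quadrant.
kale + orange with both targets exact would need a negative amount; discard.
kale + bell pepper with both tight: 3.109 servings and 0.4214 servings → $3.01.
orange + bell pepper with both tight: 3.782 servings and 0.2022 servings → $2.90.
So the least-cost plan costs $2.25.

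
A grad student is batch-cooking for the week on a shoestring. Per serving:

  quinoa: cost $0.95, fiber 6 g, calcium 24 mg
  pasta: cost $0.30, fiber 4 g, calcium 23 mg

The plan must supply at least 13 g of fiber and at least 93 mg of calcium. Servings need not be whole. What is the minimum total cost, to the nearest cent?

A basic optimal solution has at most two foods positive. Try each food alone and each pair with both targets met exactly.
quinoa only: max(13/6, 93/24) = 3.875 servings → $3.68.
pasta only: max(13/4, 93/23) = 4.043 servings → $1.21.
quinoa + pasta with both targets exact would need a negative amount; discard.
Cheapest feasible corner: $1.21.

$1.21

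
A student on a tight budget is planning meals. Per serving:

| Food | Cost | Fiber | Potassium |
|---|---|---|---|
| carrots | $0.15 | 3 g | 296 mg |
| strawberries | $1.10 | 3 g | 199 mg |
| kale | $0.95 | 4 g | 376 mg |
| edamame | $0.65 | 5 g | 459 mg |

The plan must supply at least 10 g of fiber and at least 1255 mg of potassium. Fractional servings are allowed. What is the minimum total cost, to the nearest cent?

$0.64

Two binding constraints pin down two serving amounts, so the optimal mix uses at most two foods. The candidates are each food alone (scaled to the tighter of fiber/potassium) and each pair with both constraints tight.
carrots only: max(10/3, 1255/296) = 4.24 servings → $0.64.
strawberries only: max(10/3, 1255/199) = 6.307 servings → $6.94.
kale only: max(10/4, 1255/376) = 3.338 servings → $3.17.
edamame only: max(10/5, 1255/459) = 2.734 servings → $1.78.
carrots + strawberries: intersection lies outside the first quadrant.
carrots + kale with both targets exact would need a negative amount; discard.
carrots + edamame: the both-tight solution has a negative serving — not a feasible corner.
strawberries + kale with both targets exact would need a negative amount; discard.
strawberries + edamame: the both-tight solution has a negative serving — not a feasible corner.
kale + edamame with both targets exact would need a negative amount; discard.
So the least-cost plan costs $0.64.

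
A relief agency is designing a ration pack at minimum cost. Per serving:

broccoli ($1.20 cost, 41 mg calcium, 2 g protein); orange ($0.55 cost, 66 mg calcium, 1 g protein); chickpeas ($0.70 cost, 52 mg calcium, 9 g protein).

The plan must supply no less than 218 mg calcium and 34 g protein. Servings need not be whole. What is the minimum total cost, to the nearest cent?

$2.81

broccoli only: max(218/41, 34/2) = 17 servings → $20.40.
orange only: max(218/66, 34/1) = 34 servings → $18.70.
chickpeas only: max(218/52, 34/9) = 4.192 servings → $2.93.
broccoli + orange: the both-tight solution has a negative serving — not a feasible corner.
broccoli + chickpeas with both tight: 0.7321 servings and 3.615 servings → $3.41.
orange + chickpeas with both tight: 0.3579 servings and 3.738 servings → $2.81.
Cheapest feasible corner: $2.81.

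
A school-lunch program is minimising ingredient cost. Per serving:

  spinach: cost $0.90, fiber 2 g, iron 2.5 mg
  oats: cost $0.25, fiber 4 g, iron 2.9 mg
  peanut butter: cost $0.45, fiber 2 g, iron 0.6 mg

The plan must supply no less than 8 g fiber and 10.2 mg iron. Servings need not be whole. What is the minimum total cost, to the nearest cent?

$0.88

For a min-cost LP with two ≥-constraints, a basic feasible solution has at most two positive variables.
spinach only: max(8/2, 10.2/2.5) = 4.08 servings → $3.67.
oats only: max(8/4, 10.2/2.9) = 3.517 servings → $0.88.
peanut butter only: max(8/2, 10.2/0.6) = 17 servings → $7.65.
spinach + oats: the both-tight solution has a negative serving — not a feasible corner.
spinach + peanut butter with both targets exact would need a negative amount; discard.
oats + peanut butter with both targets exact would need a negative amount; discard.
The minimum over all feasible corners is $0.88.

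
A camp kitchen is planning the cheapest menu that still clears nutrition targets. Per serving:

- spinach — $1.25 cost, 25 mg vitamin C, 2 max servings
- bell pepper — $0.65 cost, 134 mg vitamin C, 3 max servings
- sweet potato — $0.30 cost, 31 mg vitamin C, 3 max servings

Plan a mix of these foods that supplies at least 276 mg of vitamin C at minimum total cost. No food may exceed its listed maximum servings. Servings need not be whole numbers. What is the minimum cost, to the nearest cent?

Cost per mg of vitamin C: bell pepper $0.0049, sweet potato $0.0097, spinach $0.0500.
Take 2.06 servings of bell pepper: +276.0 mg vitamin C for $1.34 (total $1.34, still need 0.0 mg).
Filling from the cheapest source first is optimal under one linear minimum: $1.34.

$1.34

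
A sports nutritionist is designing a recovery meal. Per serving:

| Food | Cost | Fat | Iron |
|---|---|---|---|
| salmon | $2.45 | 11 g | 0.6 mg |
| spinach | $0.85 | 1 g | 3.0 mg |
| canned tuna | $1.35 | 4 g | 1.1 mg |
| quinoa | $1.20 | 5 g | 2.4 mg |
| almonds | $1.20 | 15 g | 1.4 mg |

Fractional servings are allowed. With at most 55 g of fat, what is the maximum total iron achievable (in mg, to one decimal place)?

165.0 mg

Iron per g fat: spinach 3, quinoa 0.48, canned tuna 0.275, almonds 0.09333, salmon 0.05455.
With no serving limits, spend the whole fat allowance on spinach: 55 g / 1 g × 3.0 mg = 165.0 mg.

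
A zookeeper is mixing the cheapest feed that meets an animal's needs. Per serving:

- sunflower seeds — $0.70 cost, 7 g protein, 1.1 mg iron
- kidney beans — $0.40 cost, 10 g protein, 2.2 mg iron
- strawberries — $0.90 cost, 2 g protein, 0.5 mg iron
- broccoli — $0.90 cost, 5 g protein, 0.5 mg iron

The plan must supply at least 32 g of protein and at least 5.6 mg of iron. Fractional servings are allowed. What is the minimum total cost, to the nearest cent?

$1.28

At the optimum either one food covers both requirements or two foods hit both targets exactly; no other combination can be cheaper.
sunflower seeds only: max(32/7, 5.6/1.1) = 5.091 servings → $3.56.
kidney beans only: max(32/10, 5.6/2.2) = 3.2 servings → $1.28.
strawberries only: max(32/2, 5.6/0.5) = 16 servings → $14.40.
broccoli only: max(32/5, 5.6/0.5) = 11.2 servings → $10.08.
sunflower seeds + kidney beans with both tight: 3.273 servings and 0.9091 servings → $2.65.
sunflower seeds + strawberries with both tight: 3.692 servings and 3.077 servings → $5.35.
sunflower seeds + broccoli: the both-tight solution has a negative serving — not a feasible corner.
kidney beans + strawberries: the both-tight solution has a negative serving — not a feasible corner.
kidney beans + broccoli with both tight: 2 servings and 2.4 servings → $2.96.
strawberries + broccoli with both tight: 8 servings and 3.2 servings → $10.08.
Cheapest feasible corner: $1.28.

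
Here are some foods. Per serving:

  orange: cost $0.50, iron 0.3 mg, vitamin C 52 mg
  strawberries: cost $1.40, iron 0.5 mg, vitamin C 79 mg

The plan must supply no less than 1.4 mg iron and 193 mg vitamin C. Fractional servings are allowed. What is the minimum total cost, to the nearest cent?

At the optimum either one food covers both requirements or two foods hit both targets exactly; no other combination can be cheaper.
orange only: max(1.4/0.3, 193/52) = 4.667 servings → $2.33.
strawberries only: max(1.4/0.5, 193/79) = 2.8 servings → $3.92.
orange + strawberries: intersection lies outside the first quadrant.
So the least-cost plan costs $2.33.

$2.33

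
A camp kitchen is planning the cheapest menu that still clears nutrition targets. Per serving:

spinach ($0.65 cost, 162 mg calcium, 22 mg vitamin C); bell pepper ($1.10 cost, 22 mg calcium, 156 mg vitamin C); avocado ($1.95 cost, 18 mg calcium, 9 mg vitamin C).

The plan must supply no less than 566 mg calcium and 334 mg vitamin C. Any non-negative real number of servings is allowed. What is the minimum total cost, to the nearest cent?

Check every corner: each single food scaled to meet both minima, and each pair solved so both constraints bind.
spinach only: max(566/162, 334/22) = 15.18 servings → $9.87.
bell pepper only: max(566/22, 334/156) = 25.73 servings → $28.30.
avocado only: max(566/18, 334/9) = 37.11 servings → $72.37.
spinach + bell pepper with both tight: 3.266 servings and 1.68 servings → $3.97.
spinach + avocado: intersection lies outside the first quadrant.
bell pepper + avocado with both tight: 0.3517 servings and 31.01 servings → $60.87.
So the least-cost plan costs $3.97.

$3.97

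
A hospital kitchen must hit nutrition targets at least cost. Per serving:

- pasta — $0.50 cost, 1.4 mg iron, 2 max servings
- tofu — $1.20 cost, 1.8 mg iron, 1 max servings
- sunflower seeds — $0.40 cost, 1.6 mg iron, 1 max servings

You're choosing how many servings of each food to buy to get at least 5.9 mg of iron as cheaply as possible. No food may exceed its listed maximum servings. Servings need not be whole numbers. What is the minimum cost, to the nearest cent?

Cost per mg of iron: sunflower seeds $0.2500, pasta $0.3571, tofu $0.6667.
Take 1 serving of sunflower seeds: +1.6 mg iron for $0.40 (total $0.40, still need 4.3 mg).
Take 2 servings of pasta: +2.8 mg iron for $1.00 (total $1.40, still need 1.5 mg).
Take 0.8333 servings of tofu: +1.5 mg iron for $1.00 (total $2.40, still need 0.0 mg).
Greedy by cheapest-per-mg is optimal for a single linear constraint, so the minimum cost is $2.40.

$2.40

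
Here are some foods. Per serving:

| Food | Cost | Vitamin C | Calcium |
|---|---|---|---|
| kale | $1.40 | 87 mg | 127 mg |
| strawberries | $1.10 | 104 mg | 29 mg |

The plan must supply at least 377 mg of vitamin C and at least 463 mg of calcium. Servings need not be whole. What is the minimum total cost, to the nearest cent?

With two linear requirements the optimum uses one or two foods; enumerate the corners.
kale only: max(377/87, 463/127) = 4.333 servings → $6.07.
strawberries only: max(377/104, 463/29) = 15.97 servings → $17.56.
kale + strawberries with both tight: 3.483 servings and 0.7111 servings → $5.66.
Cheapest feasible corner: $5.66.

$5.66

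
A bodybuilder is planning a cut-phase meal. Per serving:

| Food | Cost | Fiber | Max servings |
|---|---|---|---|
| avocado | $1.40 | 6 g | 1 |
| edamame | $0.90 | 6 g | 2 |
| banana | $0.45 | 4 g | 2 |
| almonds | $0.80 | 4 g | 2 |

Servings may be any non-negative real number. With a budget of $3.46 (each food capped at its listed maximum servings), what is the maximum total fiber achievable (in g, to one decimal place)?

23.8 g

Fiber per dollar: banana 8.889, edamame 6.667, almonds 5, avocado 4.286.
Take 2 servings of banana: spends $0.90, +8.0 g fiber (running total 8.0 g).
Take 2 servings of edamame: spends $1.80, +12.0 g fiber (running total 20.0 g).
Take 0.95 servings of almonds: spends $0.76, +3.8 g fiber (running total 23.8 g).
Filling greedily by fiber-per-dollar is optimal for one linear limit, giving 23.8 g.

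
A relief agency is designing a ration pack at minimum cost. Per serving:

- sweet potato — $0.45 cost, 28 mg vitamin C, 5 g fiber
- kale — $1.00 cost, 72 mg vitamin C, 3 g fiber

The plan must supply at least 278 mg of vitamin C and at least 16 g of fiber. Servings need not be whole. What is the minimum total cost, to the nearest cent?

A basic optimal solution has at most two foods positive. Try each food alone and each pair with both targets met exactly.
sweet potato only: max(278/28, 16/5) = 9.929 servings → $4.47.
kale only: max(278/72, 16/3) = 5.333 servings → $5.33.
sweet potato + kale with both tight: 1.152 servings and 3.413 servings → $3.93.
So the least-cost plan costs $3.93.

$3.93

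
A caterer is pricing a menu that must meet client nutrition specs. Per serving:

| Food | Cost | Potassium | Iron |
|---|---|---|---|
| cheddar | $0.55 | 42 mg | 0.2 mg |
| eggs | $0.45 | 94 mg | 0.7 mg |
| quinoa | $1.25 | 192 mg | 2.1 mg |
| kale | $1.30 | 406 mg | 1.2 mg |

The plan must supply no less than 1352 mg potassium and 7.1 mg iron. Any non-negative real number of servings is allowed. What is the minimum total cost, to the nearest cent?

The cheapest plan sits at a corner of the feasible region — with two constraints it uses at most two foods.
cheddar only: max(1352/42, 7.1/0.2) = 35.5 servings → $19.52.
eggs only: max(1352/94, 7.1/0.7) = 14.38 servings → $6.47.
quinoa only: max(1352/192, 7.1/2.1) = 7.042 servings → $8.80.
kale only: max(1352/406, 7.1/1.2) = 5.917 servings → $7.69.
cheddar + eggs with both tight: 26.32 servings and 2.623 servings → $15.66.
cheddar + quinoa with both tight: 29.64 servings and 0.5582 servings → $17.00.
cheddar + kale with both targets exact would need a negative amount; discard.
eggs + quinoa: the both-tight solution has a negative serving — not a feasible corner.
eggs + kale with both tight: 7.352 servings and 1.628 servings → $5.42.
quinoa + kale with both tight: 2.025 servings and 2.372 servings → $5.62.
So the least-cost plan costs $5.42.

$5.42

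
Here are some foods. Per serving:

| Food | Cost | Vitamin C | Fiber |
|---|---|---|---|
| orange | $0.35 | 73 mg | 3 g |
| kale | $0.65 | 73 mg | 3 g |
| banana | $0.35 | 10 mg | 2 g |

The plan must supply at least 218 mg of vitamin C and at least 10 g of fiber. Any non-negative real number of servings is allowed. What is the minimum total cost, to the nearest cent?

An LP optimum is at a vertex; with two nutrient constraints at most two foods are used. Check each candidate.
orange only: max(218/73, 10/3) = 3.333 servings → $1.17.
kale only: max(218/73, 10/3) = 3.333 servings → $2.17.
banana only: max(218/10, 10/2) = 21.8 servings → $7.63.
orange + kale (both tight): parallel constraints — no distinct corner.
orange + banana with both tight: 2.897 servings and 0.6552 servings → $1.24.
kale + banana with both tight: 2.897 servings and 0.6552 servings → $2.11.
Cheapest feasible corner: $1.17.

$1.17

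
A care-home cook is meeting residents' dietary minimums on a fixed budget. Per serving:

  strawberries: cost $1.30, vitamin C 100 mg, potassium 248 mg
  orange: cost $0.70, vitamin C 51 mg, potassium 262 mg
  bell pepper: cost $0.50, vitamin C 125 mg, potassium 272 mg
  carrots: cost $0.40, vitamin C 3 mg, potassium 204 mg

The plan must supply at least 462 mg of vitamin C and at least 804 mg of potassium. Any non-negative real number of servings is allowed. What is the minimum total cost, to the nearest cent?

This is a tiny linear program; its minimum lies at a vertex of the feasible set. List the vertices and price them.
strawberries only: max(462/100, 804/248) = 4.62 servings → $6.01.
orange only: max(462/51, 804/262) = 9.059 servings → $6.34.
bell pepper only: max(462/125, 804/272) = 3.696 servings → $1.85.
carrots only: max(462/3, 804/204) = 154 servings → $61.60.
strawberries + orange: intersection lies outside the first quadrant.
strawberries + bell pepper: the both-tight solution has a negative serving — not a feasible corner.
strawberries + carrots with both targets exact would need a negative amount; discard.
orange + bell pepper with both targets exact would need a negative amount; discard.
orange + carrots: the both-tight solution has a negative serving — not a feasible corner.
bell pepper + carrots with both targets exact would need a negative amount; discard.
Cheapest feasible corner: $1.85.

$1.85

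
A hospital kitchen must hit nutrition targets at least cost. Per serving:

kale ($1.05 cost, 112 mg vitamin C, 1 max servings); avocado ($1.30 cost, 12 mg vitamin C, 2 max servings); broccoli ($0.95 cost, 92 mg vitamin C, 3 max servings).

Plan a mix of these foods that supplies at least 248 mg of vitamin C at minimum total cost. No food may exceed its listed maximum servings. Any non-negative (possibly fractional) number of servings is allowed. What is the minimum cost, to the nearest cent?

$2.45

Cost per mg of vitamin C: kale $0.0094, broccoli $0.0103, avocado $0.1083.
Take 1 serving of kale: +112.0 mg vitamin C for $1.05 (total $1.05, still need 136.0 mg).
Take 1.478 servings of broccoli: +136.0 mg vitamin C for $1.40 (total $2.45, still need 0.0 mg).
Greedy by cheapest-per-mg is optimal for a single linear constraint, so the minimum cost is $2.45.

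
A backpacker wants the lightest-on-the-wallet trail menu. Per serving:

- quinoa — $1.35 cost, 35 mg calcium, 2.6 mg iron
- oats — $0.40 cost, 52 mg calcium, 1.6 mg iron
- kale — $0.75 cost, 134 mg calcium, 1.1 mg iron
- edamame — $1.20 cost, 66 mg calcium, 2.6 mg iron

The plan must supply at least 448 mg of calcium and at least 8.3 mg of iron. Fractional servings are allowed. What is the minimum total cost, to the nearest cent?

For a min-cost LP with two ≥-constraints, a basic feasible solution has at most two positive variables.
quinoa only: max(448/35, 8.3/2.6) = 12.8 servings → $17.28.
oats only: max(448/52, 8.3/1.6) = 8.615 servings → $3.45.
kale only: max(448/134, 8.3/1.1) = 7.545 servings → $5.66.
edamame only: max(448/66, 8.3/2.6) = 6.788 servings → $8.15.
quinoa + oats: the both-tight solution has a negative serving — not a feasible corner.
quinoa + kale with both tight: 1.999 servings and 2.821 servings → $4.81.
quinoa + edamame: the both-tight solution has a negative serving — not a feasible corner.
oats + kale with both tight: 3.94 servings and 1.814 servings → $2.94.
oats + edamame: the both-tight solution has a negative serving — not a feasible corner.
kale + edamame with both tight: 2.237 servings and 2.246 servings → $4.37.
The minimum over all feasible corners is $2.94.

$2.94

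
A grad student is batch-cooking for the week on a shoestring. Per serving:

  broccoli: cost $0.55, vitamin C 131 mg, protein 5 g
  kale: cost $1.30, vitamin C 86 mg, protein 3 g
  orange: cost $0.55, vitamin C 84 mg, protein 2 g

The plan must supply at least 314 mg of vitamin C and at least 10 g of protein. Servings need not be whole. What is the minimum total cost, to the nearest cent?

With two linear requirements the optimum uses one or two foods; enumerate the corners.
broccoli only: max(314/131, 10/5) = 2.397 servings → $1.32.
kale only: max(314/86, 10/3) = 3.651 servings → $4.75.
orange only: max(314/84, 10/2) = 5 servings → $2.75.
broccoli + kale: the both-tight solution has a negative serving — not a feasible corner.
broccoli + orange with both tight: 1.342 servings and 1.646 servings → $1.64.
kale + orange with both tight: 2.65 servings and 1.025 servings → $4.01.
The minimum over all feasible corners is $1.32.

$1.32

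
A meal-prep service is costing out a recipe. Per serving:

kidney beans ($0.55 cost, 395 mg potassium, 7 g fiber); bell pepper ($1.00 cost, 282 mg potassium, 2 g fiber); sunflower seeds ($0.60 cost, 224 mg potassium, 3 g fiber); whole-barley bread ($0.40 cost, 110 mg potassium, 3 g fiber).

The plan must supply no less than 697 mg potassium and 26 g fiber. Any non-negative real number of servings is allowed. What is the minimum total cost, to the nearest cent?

Two binding constraints pin down two serving amounts, so the optimal mix uses at most two foods. The candidates are each food alone (scaled to the tighter of potassium/fiber) and each pair with both constraints tight.
kidney beans only: max(697/395, 26/7) = 3.714 servings → $2.04.
bell pepper only: max(697/282, 26/2) = 13 servings → $13.00.
sunflower seeds only: max(697/224, 26/3) = 8.667 servings → $5.20.
whole-barley bread only: max(697/110, 26/3) = 8.667 servings → $3.47.
kidney beans + bell pepper with both targets exact would need a negative amount; discard.
kidney beans + sunflower seeds: the both-tight solution has a negative serving — not a feasible corner.
kidney beans + whole-barley bread with both targets exact would need a negative amount; discard.
bell pepper + sunflower seeds: intersection lies outside the first quadrant.
bell pepper + whole-barley bread: intersection lies outside the first quadrant.
sunflower seeds + whole-barley bread: the both-tight solution has a negative serving — not a feasible corner.
The minimum over all feasible corners is $2.04.

$2.04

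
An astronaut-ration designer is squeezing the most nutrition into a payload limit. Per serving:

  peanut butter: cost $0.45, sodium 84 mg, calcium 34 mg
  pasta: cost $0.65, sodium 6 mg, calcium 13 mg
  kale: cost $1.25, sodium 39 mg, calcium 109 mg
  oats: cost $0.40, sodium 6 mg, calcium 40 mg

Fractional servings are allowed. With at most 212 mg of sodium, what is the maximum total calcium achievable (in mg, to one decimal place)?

1413.3 mg

Calcium per mg sodium: oats 6.667, kale 2.795, pasta 2.167, peanut butter 0.4048.
With no serving limits, spend the whole sodium allowance on oats: 212 mg / 6 mg × 40 mg = 1413.3 mg.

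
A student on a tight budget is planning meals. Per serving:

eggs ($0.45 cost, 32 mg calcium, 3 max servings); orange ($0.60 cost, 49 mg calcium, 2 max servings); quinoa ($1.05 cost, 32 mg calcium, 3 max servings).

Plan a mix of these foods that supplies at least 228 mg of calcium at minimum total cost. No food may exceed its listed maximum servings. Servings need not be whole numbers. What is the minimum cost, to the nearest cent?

Cost per mg of calcium: orange $0.0122, eggs $0.0141, quinoa $0.0328.
Take 2 servings of orange: +98.0 mg calcium for $1.20 (total $1.20, still need 130.0 mg).
Take 3 servings of eggs: +96.0 mg calcium for $1.35 (total $2.55, still need 34.0 mg).
Take 1.062 servings of quinoa: +34.0 mg calcium for $1.12 (total $3.67, still need 0.0 mg).
Greedy by cheapest-per-mg is optimal for a single linear constraint, so the minimum cost is $3.67.

$3.67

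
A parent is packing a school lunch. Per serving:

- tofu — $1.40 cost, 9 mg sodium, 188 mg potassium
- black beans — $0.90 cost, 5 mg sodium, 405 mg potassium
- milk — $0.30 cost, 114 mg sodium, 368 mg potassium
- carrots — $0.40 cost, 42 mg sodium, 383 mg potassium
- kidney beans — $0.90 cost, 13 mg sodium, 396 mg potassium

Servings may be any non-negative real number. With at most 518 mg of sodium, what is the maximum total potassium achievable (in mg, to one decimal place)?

Potassium per mg sodium: black beans 81, kidney beans 30.46, tofu 20.89, carrots 9.119, milk 3.228.
With no serving limits, spend the whole sodium allowance on black beans: 518 mg / 5 mg × 405 mg = 41958.0 mg.

41958.0 mg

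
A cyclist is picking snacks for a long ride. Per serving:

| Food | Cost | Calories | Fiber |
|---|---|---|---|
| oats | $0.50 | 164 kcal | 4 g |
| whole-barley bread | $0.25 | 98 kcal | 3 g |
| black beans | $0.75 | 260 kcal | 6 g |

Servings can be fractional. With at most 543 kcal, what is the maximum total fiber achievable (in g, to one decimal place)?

Fiber per kcal: whole-barley bread 0.03061, oats 0.02439, black beans 0.02308.
With no serving limits, spend the whole calories allowance on whole-barley bread: 543 kcal / 98 kcal × 3 g = 16.6 g.

16.6 g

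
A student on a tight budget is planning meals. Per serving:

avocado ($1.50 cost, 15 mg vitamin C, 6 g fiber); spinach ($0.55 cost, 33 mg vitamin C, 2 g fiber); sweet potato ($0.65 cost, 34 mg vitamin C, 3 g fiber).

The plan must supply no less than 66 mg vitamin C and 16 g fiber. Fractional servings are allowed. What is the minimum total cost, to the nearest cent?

For a min-cost LP with two ≥-constraints, a basic feasible solution has at most two positive variables.
avocado only: max(66/15, 16/6) = 4.4 servings → $6.60.
spinach only: max(66/33, 16/2) = 8 servings → $4.40.
sweet potato only: max(66/34, 16/3) = 5.333 servings → $3.47.
avocado + spinach with both tight: 2.357 servings and 0.9286 servings → $4.05.
avocado + sweet potato with both tight: 2.176 servings and 0.9811 servings → $3.90.
spinach + sweet potato: intersection lies outside the first quadrant.
The minimum over all feasible corners is $3.47.

$3.47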